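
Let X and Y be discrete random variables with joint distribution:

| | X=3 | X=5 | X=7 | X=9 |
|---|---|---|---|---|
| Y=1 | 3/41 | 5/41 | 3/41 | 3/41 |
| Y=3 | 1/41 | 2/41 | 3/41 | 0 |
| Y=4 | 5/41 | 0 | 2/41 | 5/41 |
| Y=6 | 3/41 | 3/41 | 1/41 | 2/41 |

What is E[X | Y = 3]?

17/3

P(Y = 3) = 6/41.
Σ X·P over the event = 3·(1/41) + 5·(2/41) + 7·(3/41) = 34/41.
E[X | Y = 3] = (34/41) / (6/41) = 17/3.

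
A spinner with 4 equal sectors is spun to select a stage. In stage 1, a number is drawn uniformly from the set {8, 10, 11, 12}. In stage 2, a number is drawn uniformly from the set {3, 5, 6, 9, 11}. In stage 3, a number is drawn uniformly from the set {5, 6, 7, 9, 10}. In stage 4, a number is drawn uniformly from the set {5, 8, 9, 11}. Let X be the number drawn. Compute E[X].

327/40

E[X | stage 1] = (8+10+11+12)/4 = 41/4.
E[X | stage 2] = (3+5+6+9+11)/5 = 34/5.
E[X | stage 3] = (5+6+7+9+10)/5 = 37/5.
E[X | stage 4] = (5+8+9+11)/4 = 33/4.
By the law of total expectation,
E[X] = (1/4)·(41/4) + (1/4)·(34/5) + (1/4)·(37/5) + (1/4)·(33/4) = 327/40.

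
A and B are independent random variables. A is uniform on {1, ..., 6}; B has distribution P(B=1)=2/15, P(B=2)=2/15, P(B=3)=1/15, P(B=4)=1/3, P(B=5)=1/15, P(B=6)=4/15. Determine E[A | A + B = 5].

21/10

P(A + B = 5) = 1/9.
Summing A·P(x,y) over outcomes with A + B = 5 gives 7/30.
E[A | A + B = 5] = (7/30) / (1/9) = 21/10.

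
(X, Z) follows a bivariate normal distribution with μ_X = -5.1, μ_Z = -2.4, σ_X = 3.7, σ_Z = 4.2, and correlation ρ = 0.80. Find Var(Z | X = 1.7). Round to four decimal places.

For a bivariate normal, Var(Z | X=x) = σ_Z²(1 − ρ²).
Var(Z | X=1.7) = (4.2)²·(1 − (0.80)²) = 17.64·0.36 = 6.3504.

6.3504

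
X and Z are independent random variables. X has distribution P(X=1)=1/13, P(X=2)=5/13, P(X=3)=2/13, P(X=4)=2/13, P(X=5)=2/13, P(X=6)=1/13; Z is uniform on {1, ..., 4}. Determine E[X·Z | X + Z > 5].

314/27

P(X + Z > 5) = 27/52.
Summing XZ·P(x,y) over outcomes with X + Z > 5 gives 157/26.
E[X·Z | X + Z > 5] = (157/26) / (27/52) = 314/27.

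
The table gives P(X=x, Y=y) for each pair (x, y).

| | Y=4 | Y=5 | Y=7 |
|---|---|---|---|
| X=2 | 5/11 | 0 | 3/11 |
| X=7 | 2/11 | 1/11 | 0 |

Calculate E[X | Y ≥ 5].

13/4

P(Y ≥ 5) = 4/11.
Σ X·P over the event = 2·(3/11) + 7·(1/11) = 13/11.
E[X | Y ≥ 5] = (13/11) / (4/11) = 13/4.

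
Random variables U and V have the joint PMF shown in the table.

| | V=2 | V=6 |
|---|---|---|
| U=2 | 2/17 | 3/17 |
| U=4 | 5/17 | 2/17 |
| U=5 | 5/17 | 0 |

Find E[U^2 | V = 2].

71/4

P(V = 2) = 12/17.
Σ U^2·P over the event = 4·(2/17) + 16·(5/17) + 25·(5/17) = 213/17.
E[U^2 | V = 2] = (213/17) / (12/17) = 71/4.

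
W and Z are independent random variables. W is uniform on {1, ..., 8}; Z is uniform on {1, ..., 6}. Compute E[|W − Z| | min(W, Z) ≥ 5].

Outcomes with min(W, Z) ≥ 5: (5,5), (5,6), (6,5), (6,6), (7,5), (7,6), (8,5), (8,6), each with probability 1/48.
E[|W − Z| | min(W, Z) ≥ 5] = (0 + 1 + 1 + 0 + 2 + 1 + 3 + 2) / 8 = 5/4.

5/4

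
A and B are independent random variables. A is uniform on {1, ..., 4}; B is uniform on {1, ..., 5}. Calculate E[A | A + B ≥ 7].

P(A + B ≥ 7) = 3/10.
Summing A·P(x,y) over outcomes with A + B ≥ 7 gives 1.
E[A | A + B ≥ 7] = (1) / (3/10) = 10/3.

10/3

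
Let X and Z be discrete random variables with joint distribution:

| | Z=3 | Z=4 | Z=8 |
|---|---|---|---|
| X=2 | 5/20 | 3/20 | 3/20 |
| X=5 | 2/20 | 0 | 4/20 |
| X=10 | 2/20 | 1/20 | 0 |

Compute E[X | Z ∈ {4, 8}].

P(Z ∈ {4, 8}) = 11/20.
Summing X·P(X=x,Z=y) over the conditioning event gives 21/10.
E[X | Z ∈ {4, 8}] = (21/10) / (11/20) = 42/11.

42/11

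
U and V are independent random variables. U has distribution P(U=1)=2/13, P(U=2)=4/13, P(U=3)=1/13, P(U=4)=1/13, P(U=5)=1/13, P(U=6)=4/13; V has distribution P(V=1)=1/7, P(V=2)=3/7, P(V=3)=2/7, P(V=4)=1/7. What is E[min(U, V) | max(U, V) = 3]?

P(max(U, V) = 3) = 18/91.
Summing min(U,V)·P(x,y) over outcomes with max(U, V) = 3 gives 33/91.
E[min(U, V) | max(U, V) = 3] = (33/91) / (18/91) = 11/6.

11/6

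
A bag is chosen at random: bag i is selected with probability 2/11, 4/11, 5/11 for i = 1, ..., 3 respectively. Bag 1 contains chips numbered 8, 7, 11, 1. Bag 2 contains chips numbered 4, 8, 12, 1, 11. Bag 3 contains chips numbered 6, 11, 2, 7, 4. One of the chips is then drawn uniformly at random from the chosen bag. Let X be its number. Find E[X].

723/110

E[X | bag 1] = (8+7+11+1)/4 = 27/4.
E[X | bag 2] = (4+8+12+1+11)/5 = 36/5.
E[X | bag 3] = (6+11+2+7+4)/5 = 6.
E[X] = (2/11)·(27/4) + (4/11)·(36/5) + (5/11)·(6) = 723/110.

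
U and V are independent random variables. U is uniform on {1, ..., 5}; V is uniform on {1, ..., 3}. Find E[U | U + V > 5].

13/3

Outcomes with U + V > 5: (3,3), (4,2), (4,3), (5,1), (5,2), (5,3), each with probability 1/15.
E[U | U + V > 5] = (3 + 4 + 4 + 5 + 5 + 5) / 6 = 13/3.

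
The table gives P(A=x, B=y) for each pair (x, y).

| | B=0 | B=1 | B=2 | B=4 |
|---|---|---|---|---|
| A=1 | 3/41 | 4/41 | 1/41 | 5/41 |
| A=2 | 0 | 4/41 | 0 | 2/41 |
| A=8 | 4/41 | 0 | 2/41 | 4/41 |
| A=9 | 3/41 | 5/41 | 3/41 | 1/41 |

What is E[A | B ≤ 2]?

163/29

P(B ≤ 2) = 29/41.
Summing A·P(A=x,B=y) over the conditioning event gives 163/41.
E[A | B ≤ 2] = (163/41) / (29/41) = 163/29.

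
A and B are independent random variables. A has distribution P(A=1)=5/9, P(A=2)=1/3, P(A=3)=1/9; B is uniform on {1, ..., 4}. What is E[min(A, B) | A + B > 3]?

P(A + B > 3) = 23/36.
Summing min(A,B)·P(x,y) over outcomes with A + B > 3 gives 37/36.
E[min(A, B) | A + B > 3] = (37/36) / (23/36) = 37/23.

37/23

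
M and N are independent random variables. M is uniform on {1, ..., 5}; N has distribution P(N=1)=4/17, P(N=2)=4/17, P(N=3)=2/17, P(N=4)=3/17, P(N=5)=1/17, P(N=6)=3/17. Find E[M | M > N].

P(M > N) = 7/17.
Summing M·P(x,y) over outcomes with M > N gives 137/85.
E[M | M > N] = (137/85) / (7/17) = 137/35.

137/35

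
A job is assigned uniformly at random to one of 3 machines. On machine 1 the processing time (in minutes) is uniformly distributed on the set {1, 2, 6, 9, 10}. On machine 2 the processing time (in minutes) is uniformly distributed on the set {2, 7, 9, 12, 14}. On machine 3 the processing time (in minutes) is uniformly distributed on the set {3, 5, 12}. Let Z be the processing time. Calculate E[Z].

E[Z | machine 1] = (1+2+6+9+10)/5 = 28/5.
E[Z | machine 2] = (2+7+9+12+14)/5 = 44/5.
E[Z | machine 3] = (3+5+12)/3 = 20/3.
By the law of total expectation,
E[Z] = (1/3)·(28/5) + (1/3)·(44/5) + (1/3)·(20/3) = 316/45.

316/45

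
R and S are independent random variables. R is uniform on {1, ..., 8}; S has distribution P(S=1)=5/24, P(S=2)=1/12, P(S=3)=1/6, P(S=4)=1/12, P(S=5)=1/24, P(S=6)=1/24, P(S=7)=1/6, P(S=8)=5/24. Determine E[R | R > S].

P(R > S) = 7/16.
Summing R·P(x,y) over outcomes with R > S gives 481/192.
E[R | R > S] = (481/192) / (7/16) = 481/84.

481/84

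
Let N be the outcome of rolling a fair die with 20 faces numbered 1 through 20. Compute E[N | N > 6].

P(N > 6) = 7/10.
E[N | N > 6] = (189/20) / (7/10) = 27/2.

27/2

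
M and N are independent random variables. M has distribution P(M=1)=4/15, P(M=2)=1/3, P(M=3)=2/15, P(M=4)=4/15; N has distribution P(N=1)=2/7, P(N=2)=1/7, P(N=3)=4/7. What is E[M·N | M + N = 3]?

2

P(M + N = 3) = 2/15.
Summing MN·P(x,y) over outcomes with M + N = 3 gives 4/15.
E[M·N | M + N = 3] = (4/15) / (2/15) = 2.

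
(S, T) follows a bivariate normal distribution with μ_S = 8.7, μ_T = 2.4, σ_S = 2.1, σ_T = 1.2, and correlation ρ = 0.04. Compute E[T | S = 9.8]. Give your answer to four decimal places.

The regression of T on S has slope ρ·σ_T/σ_S and passes through (μ_S, μ_T).
E[T | S=9.8] = 2.4 + (0.04)·(1.2/2.1)·(9.8 − (8.7)) = 2.4 + (0.022857)·(1.1) = 2.4251.

2.4251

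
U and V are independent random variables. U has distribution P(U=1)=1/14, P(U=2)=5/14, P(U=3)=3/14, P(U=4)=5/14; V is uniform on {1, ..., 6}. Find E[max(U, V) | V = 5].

P(V = 5) = 1/6.
Summing max(U,V)·P(x,y) over outcomes with V = 5 gives 5/6.
E[max(U, V) | V = 5] = (5/6) / (1/6) = 5.

5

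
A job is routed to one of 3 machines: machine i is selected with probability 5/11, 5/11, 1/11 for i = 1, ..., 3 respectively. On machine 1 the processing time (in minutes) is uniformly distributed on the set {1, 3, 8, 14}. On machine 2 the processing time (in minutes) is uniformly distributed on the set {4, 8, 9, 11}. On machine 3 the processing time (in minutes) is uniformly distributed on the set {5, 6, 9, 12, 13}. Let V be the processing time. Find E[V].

E[V | machine 1] = (1+3+8+14)/4 = 13/2.
E[V | machine 2] = (4+8+9+11)/4 = 8.
E[V | machine 3] = (5+6+9+12+13)/5 = 9.
By the law of total expectation,
E[V] = (5/11)·(13/2) + (5/11)·(8) + (1/11)·(9) = 163/22.

163/22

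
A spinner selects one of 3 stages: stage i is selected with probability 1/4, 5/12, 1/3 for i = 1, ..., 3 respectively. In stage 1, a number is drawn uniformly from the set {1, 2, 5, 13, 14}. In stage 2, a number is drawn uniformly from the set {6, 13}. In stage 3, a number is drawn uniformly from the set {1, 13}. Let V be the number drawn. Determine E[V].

E[V | stage 1] = (1+2+5+13+14)/5 = 7.
E[V | stage 2] = (6+13)/2 = 19/2.
E[V | stage 3] = (1+13)/2 = 7.
E[V] = (1/4)·(7) + (5/12)·(19/2) + (1/3)·(7) = 193/24.

193/24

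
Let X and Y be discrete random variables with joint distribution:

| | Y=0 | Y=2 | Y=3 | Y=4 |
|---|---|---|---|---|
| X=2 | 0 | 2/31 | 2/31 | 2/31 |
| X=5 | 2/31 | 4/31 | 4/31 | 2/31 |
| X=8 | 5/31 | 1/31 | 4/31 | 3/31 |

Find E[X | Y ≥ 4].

38/7

P(Y ≥ 4) = 7/31.
Σ X·P over the event = 2·(2/31) + 5·(2/31) + 8·(3/31) = 38/31.
E[X | Y ≥ 4] = (38/31) / (7/31) = 38/7.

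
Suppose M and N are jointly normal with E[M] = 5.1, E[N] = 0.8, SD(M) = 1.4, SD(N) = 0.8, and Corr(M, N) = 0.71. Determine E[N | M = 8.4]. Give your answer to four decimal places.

2.1389

The regression of N on M has slope ρ·σ_N/σ_M and passes through (μ_M, μ_N).
E[N | M=8.4] = 0.8 + (0.71)·(0.8/1.4)·(8.4 − (5.1)) = 0.8 + (0.405714)·(3.3) = 2.1389.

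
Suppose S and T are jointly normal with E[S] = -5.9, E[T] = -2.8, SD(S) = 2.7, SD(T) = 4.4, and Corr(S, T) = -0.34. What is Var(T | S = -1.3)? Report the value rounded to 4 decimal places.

For a bivariate normal, Var(T | S=x) = σ_T²(1 − ρ²).
Var(T | S=-1.3) = (4.4)²·(1 − (-0.34)²) = 19.36·0.8844 = 17.1220.

17.1220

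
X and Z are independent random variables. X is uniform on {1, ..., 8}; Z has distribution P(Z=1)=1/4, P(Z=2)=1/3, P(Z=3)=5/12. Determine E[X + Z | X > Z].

531/70

P(X > Z) = 35/48.
Summing (X+Z)·P(x,y) over outcomes with X > Z gives 177/32.
E[X + Z | X > Z] = (177/32) / (35/48) = 531/70.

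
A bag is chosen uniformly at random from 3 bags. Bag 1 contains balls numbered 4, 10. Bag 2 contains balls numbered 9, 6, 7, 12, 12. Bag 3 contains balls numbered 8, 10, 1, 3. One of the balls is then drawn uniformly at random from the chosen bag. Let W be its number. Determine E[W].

217/30

E[W | bag 1] = (4+10)/2 = 7.
E[W | bag 2] = (9+6+7+12+12)/5 = 46/5.
E[W | bag 3] = (8+10+1+3)/4 = 11/2.
E[W] = (1/3)·(7) + (1/3)·(46/5) + (1/3)·(11/2) = 217/30.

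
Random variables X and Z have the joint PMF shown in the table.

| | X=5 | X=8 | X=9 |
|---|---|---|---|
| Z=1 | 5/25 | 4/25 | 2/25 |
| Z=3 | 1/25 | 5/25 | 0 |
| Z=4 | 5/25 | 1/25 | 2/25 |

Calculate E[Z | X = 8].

P(X = 8) = 2/5.
Σ Z·P over the event = 1·(4/25) + 3·(5/25) + 4·(1/25) = 23/25.
E[Z | X = 8] = (23/25) / (2/5) = 23/10.

23/10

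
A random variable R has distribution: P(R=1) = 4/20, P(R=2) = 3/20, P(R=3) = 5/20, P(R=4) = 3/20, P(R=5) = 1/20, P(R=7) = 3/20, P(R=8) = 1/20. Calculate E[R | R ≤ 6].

P(R ≤ 6) = 4/5.
Σ over the event: 1·1/5 + 2·3/20 + 3·1/4 + 4·3/20 + 5·1/20 = 21/10.
E[R | R ≤ 6] = (21/10) / (4/5) = 21/8.

21/8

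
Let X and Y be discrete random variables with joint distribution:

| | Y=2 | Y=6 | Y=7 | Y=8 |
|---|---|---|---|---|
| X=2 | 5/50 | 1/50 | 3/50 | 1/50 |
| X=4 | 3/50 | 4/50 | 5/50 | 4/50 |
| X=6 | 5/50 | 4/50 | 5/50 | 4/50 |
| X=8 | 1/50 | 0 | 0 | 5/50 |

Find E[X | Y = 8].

P(Y = 8) = 7/25.
Σ X·P over the event = 2·(1/50) + 4·(4/50) + 6·(4/50) + 8·(5/50) = 41/25.
E[X | Y = 8] = (41/25) / (7/25) = 41/7.

41/7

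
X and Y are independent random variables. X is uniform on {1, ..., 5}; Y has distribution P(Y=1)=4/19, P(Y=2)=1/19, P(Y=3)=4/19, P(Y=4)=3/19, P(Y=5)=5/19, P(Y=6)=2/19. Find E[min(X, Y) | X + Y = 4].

10/9

P(X + Y = 4) = 9/95.
Summing min(X,Y)·P(x,y) over outcomes with X + Y = 4 gives 2/19.
E[min(X, Y) | X + Y = 4] = (2/19) / (9/95) = 10/9.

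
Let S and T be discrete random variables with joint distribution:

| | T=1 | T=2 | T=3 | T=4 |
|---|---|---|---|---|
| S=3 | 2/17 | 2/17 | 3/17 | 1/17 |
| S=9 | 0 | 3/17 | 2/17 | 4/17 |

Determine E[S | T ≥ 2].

33/5

P(T ≥ 2) = 15/17.
Σ S·P over the event = 3·(2/17) + 3·(3/17) + 3·(1/17) + 9·(3/17) + 9·(2/17) + 9·(4/17) = 99/17.
E[S | T ≥ 2] = (99/17) / (15/17) = 33/5.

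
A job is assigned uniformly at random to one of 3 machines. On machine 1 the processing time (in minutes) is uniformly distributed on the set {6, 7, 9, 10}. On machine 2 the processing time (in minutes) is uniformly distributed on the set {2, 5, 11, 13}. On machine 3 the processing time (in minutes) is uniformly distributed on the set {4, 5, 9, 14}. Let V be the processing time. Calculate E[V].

95/12

E[V | machine 1] = (6+7+9+10)/4 = 8.
E[V | machine 2] = (2+5+11+13)/4 = 31/4.
E[V | machine 3] = (4+5+9+14)/4 = 8.
By the law of total expectation,
E[V] = (1/3)·(8) + (1/3)·(31/4) + (1/3)·(8) = 95/12.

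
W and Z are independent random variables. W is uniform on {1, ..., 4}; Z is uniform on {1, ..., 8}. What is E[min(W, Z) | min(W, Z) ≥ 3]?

P(min(W, Z) ≥ 3) = 3/8.
Summing min(W,Z)·P(x,y) over outcomes with min(W, Z) ≥ 3 gives 41/32.
E[min(W, Z) | min(W, Z) ≥ 3] = (41/32) / (3/8) = 41/12.

41/12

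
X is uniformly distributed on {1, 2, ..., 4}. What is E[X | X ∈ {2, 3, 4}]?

3

P(X ∈ {2, 3, 4}) = 3/4.
Σ over the event: 2·1/4 + 3·1/4 + 4·1/4 = 9/4.
E[X | X ∈ {2, 3, 4}] = (9/4) / (3/4) = 3.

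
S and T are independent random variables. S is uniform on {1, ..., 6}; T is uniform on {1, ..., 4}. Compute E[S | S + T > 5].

32/7

P(S + T > 5) = 7/12.
Summing S·P(x,y) over outcomes with S + T > 5 gives 8/3.
E[S | S + T > 5] = (8/3) / (7/12) = 32/7.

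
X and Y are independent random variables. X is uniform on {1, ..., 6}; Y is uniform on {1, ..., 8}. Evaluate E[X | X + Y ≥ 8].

112/27

P(X + Y ≥ 8) = 9/16.
Summing X·P(x,y) over outcomes with X + Y ≥ 8 gives 7/3.
E[X | X + Y ≥ 8] = (7/3) / (9/16) = 112/27.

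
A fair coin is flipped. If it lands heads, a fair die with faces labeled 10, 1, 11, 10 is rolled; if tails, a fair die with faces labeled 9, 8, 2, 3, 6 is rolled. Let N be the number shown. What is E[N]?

34/5

E[N | heads] = (10+1+11+10)/4 = 8.
E[N | tails] = (9+8+2+3+6)/5 = 28/5.
By the law of total expectation,
E[N] = (1/2)·(8) + (1/2)·(28/5) = 34/5.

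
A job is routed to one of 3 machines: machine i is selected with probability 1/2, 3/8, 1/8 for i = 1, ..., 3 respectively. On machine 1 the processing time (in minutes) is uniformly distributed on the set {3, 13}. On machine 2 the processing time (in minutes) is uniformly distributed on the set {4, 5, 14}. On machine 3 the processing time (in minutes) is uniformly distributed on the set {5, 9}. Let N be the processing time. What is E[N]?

31/4

E[N | machine 1] = (3+13)/2 = 8.
E[N | machine 2] = (4+5+14)/3 = 23/3.
E[N | machine 3] = (5+9)/2 = 7.
By the law of total expectation,
E[N] = (1/2)·(8) + (3/8)·(23/3) + (1/8)·(7) = 31/4.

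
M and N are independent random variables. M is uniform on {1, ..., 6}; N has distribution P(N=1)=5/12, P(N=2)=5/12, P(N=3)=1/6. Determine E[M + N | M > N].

101/17

P(M > N) = 17/24.
Summing (M+N)·P(x,y) over outcomes with M > N gives 101/24.
E[M + N | M > N] = (101/24) / (17/24) = 101/17.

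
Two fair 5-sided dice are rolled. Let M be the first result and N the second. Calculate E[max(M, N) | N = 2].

16/5

P(N = 2) = 1/5.
Summing max(M,N)·P(x,y) over outcomes with N = 2 gives 16/25.
E[max(M, N) | N = 2] = (16/25) / (1/5) = 16/5.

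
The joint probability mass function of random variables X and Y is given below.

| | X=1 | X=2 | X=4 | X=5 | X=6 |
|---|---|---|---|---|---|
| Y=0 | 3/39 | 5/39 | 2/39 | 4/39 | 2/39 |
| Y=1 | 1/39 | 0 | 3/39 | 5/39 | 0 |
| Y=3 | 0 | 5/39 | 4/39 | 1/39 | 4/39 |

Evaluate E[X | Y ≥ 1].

93/23

P(Y ≥ 1) = 23/39.
Σ X·P over the event = 1·(1/39) + 2·(5/39) + 4·(3/39) + 4·(4/39) + 5·(5/39) + 5·(1/39) + 6·(4/39) = 31/13.
E[X | Y ≥ 1] = (31/13) / (23/39) = 93/23.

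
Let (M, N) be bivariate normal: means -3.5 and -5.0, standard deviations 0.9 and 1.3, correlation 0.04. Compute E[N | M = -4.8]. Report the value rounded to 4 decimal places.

-5.0751

For a bivariate normal, E[N | M=x] = μ_N + ρ·(σ_N/σ_M)·(x − μ_M).
E[N | M=-4.8] = -5.0 + (0.04)·(1.3/0.9)·(-4.8 − (-3.5)) = -5.0 + (0.057778)·(-1.3) = -5.0751.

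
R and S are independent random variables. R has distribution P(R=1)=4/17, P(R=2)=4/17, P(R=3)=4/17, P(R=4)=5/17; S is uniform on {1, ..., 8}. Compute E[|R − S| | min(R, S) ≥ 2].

P(min(R, S) ≥ 2) = 91/136.
Summing |R−S|·P(x,y) over outcomes with min(R, S) ≥ 2 gives 213/136.
E[|R − S| | min(R, S) ≥ 2] = (213/136) / (91/136) = 213/91.

213/91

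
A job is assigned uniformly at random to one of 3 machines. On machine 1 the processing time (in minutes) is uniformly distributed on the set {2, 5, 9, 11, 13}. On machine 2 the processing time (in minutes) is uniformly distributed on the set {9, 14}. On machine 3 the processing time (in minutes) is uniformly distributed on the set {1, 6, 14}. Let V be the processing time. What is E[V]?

E[V | machine 1] = (2+5+9+11+13)/5 = 8.
E[V | machine 2] = (9+14)/2 = 23/2.
E[V | machine 3] = (1+6+14)/3 = 7.
By the law of total expectation,
E[V] = (1/3)·(8) + (1/3)·(23/2) + (1/3)·(7) = 53/6.

53/6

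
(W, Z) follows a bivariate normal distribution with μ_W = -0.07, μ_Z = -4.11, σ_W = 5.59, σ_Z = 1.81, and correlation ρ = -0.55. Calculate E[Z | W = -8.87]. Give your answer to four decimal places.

For a bivariate normal, E[Z | W=x] = μ_Z + ρ·(σ_Z/σ_W)·(x − μ_W).
E[Z | W=-8.87] = -4.11 + (-0.55)·(1.81/5.59)·(-8.87 − (-0.07)) = -4.11 + (-0.17809)·(-8.8) = -2.5428.

-2.5428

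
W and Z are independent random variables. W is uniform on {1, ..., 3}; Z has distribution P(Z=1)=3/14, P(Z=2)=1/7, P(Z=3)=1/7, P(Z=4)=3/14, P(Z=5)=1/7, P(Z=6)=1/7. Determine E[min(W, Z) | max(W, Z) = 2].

9/7

P(max(W, Z) = 2) = 1/6.
Summing min(W,Z)·P(x,y) over outcomes with max(W, Z) = 2 gives 3/14.
E[min(W, Z) | max(W, Z) = 2] = (3/14) / (1/6) = 9/7.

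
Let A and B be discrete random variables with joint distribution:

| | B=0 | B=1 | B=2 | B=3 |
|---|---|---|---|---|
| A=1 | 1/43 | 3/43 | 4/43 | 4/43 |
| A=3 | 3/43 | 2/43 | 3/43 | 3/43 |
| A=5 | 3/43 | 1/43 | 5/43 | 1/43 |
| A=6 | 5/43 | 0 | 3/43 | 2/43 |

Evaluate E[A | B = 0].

55/12

P(B = 0) = 12/43.
Summing A·P(A=x,B=y) over the conditioning event gives 55/43.
E[A | B = 0] = (55/43) / (12/43) = 55/12.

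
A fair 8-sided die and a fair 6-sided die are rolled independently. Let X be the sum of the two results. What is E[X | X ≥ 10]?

34/3

P(X ≥ 10) = 5/16.
Σ over the event: 10·5/48 + 11·1/12 + 12·1/16 + 13·1/24 + 14·1/48 = 85/24.
E[X | X ≥ 10] = (85/24) / (5/16) = 34/3.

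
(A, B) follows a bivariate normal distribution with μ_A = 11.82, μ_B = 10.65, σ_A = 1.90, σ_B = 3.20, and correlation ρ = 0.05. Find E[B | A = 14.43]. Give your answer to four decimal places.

The regression of B on A has slope ρ·σ_B/σ_A and passes through (μ_A, μ_B).
E[B | A=14.43] = 10.65 + (0.05)·(3.20/1.90)·(14.43 − (11.82)) = 10.65 + (0.084211)·(2.61) = 10.8698.

10.8698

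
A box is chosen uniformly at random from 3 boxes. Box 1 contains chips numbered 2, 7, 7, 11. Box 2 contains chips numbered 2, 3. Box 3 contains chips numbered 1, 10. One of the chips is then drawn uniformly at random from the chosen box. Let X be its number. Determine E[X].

59/12

E[X | box 1] = (2+7+7+11)/4 = 27/4.
E[X | box 2] = (2+3)/2 = 5/2.
E[X | box 3] = (1+10)/2 = 11/2.
E[X] = (1/3)·(27/4) + (1/3)·(5/2) + (1/3)·(11/2) = 59/12.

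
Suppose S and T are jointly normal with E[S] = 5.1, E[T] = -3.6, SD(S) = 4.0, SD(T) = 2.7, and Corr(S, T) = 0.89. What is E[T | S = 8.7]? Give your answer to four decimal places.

For a bivariate normal, E[T | S=x] = μ_T + ρ·(σ_T/σ_S)·(x − μ_S).
E[T | S=8.7] = -3.6 + (0.89)·(2.7/4.0)·(8.7 − (5.1)) = -3.6 + (0.60075)·(3.6) = -1.4373.

-1.4373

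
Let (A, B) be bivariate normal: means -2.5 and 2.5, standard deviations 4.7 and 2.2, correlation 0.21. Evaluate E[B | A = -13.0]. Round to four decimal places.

The regression of B on A has slope ρ·σ_B/σ_A and passes through (μ_A, μ_B).
E[B | A=-13.0] = 2.5 + (0.21)·(2.2/4.7)·(-13.0 − (-2.5)) = 2.5 + (0.098298)·(-10.5) = 1.4679.

1.4679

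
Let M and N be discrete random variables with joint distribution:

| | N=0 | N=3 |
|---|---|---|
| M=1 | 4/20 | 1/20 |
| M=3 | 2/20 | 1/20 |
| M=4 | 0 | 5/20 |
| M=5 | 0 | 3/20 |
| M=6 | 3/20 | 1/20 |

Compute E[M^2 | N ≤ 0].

130/9

P(N ≤ 0) = 9/20.
Σ M^2·P over the event = 1·(4/20) + 9·(2/20) + 36·(3/20) = 13/2.
E[M^2 | N ≤ 0] = (13/2) / (9/20) = 130/9.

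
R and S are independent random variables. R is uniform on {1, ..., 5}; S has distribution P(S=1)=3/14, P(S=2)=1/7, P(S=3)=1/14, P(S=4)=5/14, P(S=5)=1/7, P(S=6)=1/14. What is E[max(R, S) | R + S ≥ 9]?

P(R + S ≥ 9) = 6/35.
Summing max(R,S)·P(x,y) over outcomes with R + S ≥ 9 gives 9/10.
E[max(R, S) | R + S ≥ 9] = (9/10) / (6/35) = 21/4.

21/4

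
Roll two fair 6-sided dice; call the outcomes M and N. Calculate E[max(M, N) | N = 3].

Outcomes with N = 3: (1,3), (2,3), (3,3), (4,3), (5,3), (6,3), each with probability 1/36.
E[max(M, N) | N = 3] = (3 + 3 + 3 + 4 + 5 + 6) / 6 = 4.

4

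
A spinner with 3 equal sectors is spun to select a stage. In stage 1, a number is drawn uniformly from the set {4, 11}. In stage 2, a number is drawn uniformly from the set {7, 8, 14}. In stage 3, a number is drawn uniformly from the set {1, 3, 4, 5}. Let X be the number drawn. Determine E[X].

E[X | stage 1] = (4+11)/2 = 15/2.
E[X | stage 2] = (7+8+14)/3 = 29/3.
E[X | stage 3] = (1+3+4+5)/4 = 13/4.
By the law of total expectation,
E[X] = (1/3)·(15/2) + (1/3)·(29/3) + (1/3)·(13/4) = 245/36.

245/36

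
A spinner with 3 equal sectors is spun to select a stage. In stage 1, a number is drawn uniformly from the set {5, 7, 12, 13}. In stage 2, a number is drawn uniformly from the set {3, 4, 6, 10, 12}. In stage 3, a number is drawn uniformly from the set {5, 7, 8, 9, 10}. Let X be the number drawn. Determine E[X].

E[X | stage 1] = (5+7+12+13)/4 = 37/4.
E[X | stage 2] = (3+4+6+10+12)/5 = 7.
E[X | stage 3] = (5+7+8+9+10)/5 = 39/5.
By the law of total expectation,
E[X] = (1/3)·(37/4) + (1/3)·(7) + (1/3)·(39/5) = 481/60.

481/60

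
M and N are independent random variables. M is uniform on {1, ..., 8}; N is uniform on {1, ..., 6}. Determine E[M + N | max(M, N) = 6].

102/11

P(max(M, N) = 6) = 11/48.
Summing (M+N)·P(x,y) over outcomes with max(M, N) = 6 gives 17/8.
E[M + N | max(M, N) = 6] = (17/8) / (11/48) = 102/11.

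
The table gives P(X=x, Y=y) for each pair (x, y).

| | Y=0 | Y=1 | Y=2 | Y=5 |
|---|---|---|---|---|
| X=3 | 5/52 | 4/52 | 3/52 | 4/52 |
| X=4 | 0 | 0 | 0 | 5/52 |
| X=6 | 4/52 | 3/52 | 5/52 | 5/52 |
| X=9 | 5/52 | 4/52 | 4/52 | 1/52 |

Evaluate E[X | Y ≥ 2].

P(Y ≥ 2) = 27/52.
Σ X·P over the event = 3·(3/52) + 3·(4/52) + 4·(5/52) + 6·(5/52) + 6·(5/52) + 9·(4/52) + 9·(1/52) = 73/26.
E[X | Y ≥ 2] = (73/26) / (27/52) = 146/27.

146/27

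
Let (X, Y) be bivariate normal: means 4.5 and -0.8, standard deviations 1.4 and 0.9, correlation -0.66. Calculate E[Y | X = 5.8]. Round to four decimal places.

-1.3516

The regression of Y on X has slope ρ·σ_Y/σ_X and passes through (μ_X, μ_Y).
E[Y | X=5.8] = -0.8 + (-0.66)·(0.9/1.4)·(5.8 − (4.5)) = -0.8 + (-0.42429)·(1.3) = -1.3516.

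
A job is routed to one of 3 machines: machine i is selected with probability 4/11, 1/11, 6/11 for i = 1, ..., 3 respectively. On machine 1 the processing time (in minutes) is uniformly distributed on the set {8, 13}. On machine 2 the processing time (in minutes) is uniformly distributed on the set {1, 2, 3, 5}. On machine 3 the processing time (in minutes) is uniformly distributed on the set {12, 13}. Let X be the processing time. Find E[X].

479/44

E[X | machine 1] = (8+13)/2 = 21/2.
E[X | machine 2] = (1+2+3+5)/4 = 11/4.
E[X | machine 3] = (12+13)/2 = 25/2.
E[X] = (4/11)·(21/2) + (1/11)·(11/4) + (6/11)·(25/2) = 479/44.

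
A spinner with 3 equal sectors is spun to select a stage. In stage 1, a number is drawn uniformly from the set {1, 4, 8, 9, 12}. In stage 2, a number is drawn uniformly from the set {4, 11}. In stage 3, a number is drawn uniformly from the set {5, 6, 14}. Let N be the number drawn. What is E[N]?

679/90

E[N | stage 1] = (1+4+8+9+12)/5 = 34/5.
E[N | stage 2] = (4+11)/2 = 15/2.
E[N | stage 3] = (5+6+14)/3 = 25/3.
By the law of total expectation,
E[N] = (1/3)·(34/5) + (1/3)·(15/2) + (1/3)·(25/3) = 679/90.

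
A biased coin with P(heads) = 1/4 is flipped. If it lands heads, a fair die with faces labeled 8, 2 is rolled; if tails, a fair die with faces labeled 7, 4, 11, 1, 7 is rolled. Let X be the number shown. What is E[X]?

23/4

E[X | heads] = (8+2)/2 = 5.
E[X | tails] = (7+4+11+1+7)/5 = 6.
E[X] = (1/4)·(5) + (3/4)·(6) = 23/4.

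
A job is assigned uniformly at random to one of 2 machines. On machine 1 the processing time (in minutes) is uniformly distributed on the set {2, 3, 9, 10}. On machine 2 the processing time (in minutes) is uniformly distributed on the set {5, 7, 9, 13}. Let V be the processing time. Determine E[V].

E[V | machine 1] = (2+3+9+10)/4 = 6.
E[V | machine 2] = (5+7+9+13)/4 = 17/2.
By the law of total expectation,
E[V] = (1/2)·(6) + (1/2)·(17/2) = 29/4.

29/4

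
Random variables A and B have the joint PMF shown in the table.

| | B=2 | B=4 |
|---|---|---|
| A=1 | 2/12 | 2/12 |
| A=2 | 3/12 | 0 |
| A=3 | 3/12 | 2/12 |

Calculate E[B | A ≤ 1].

P(A ≤ 1) = 1/3.
Σ B·P over the event = 2·(2/12) + 4·(2/12) = 1.
E[B | A ≤ 1] = (1) / (1/3) = 3.

3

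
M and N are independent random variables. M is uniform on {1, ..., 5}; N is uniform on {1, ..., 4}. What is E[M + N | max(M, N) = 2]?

10/3

Outcomes with max(M, N) = 2: (1,2), (2,1), (2,2), each with probability 1/20.
E[M + N | max(M, N) = 2] = (3 + 3 + 4) / 3 = 10/3.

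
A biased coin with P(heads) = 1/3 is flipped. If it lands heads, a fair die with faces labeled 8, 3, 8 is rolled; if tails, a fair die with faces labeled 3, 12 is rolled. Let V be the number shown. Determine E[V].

64/9

E[V | heads] = (8+3+8)/3 = 19/3.
E[V | tails] = (3+12)/2 = 15/2.
E[V] = (1/3)·(19/3) + (2/3)·(15/2) = 64/9.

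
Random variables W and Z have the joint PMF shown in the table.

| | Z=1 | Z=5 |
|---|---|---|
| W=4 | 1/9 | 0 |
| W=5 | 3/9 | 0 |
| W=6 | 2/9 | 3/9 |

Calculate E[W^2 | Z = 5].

36

P(Z = 5) = 1/3.
Σ W^2·P over the event = 36·(3/9) = 12.
E[W^2 | Z = 5] = (12) / (1/3) = 36.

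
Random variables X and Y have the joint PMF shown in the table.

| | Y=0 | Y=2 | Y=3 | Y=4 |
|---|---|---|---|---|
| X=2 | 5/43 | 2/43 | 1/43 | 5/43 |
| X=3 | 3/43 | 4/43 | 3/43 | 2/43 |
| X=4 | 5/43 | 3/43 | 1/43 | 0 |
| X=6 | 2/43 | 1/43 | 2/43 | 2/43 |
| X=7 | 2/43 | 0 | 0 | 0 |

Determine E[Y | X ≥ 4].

25/18

P(X ≥ 4) = 18/43.
Σ Y·P over the event = 0·(5/43) + 2·(3/43) + 3·(1/43) + 0·(2/43) + 2·(1/43) + 3·(2/43) + 4·(2/43) + 0·(2/43) = 25/43.
E[Y | X ≥ 4] = (25/43) / (18/43) = 25/18.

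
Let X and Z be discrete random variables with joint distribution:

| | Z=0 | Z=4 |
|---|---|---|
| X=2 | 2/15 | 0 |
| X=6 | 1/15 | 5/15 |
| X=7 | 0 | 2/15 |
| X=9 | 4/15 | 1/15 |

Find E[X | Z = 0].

P(Z = 0) = 7/15.
Σ X·P over the event = 2·(2/15) + 6·(1/15) + 9·(4/15) = 46/15.
E[X | Z = 0] = (46/15) / (7/15) = 46/7.

46/7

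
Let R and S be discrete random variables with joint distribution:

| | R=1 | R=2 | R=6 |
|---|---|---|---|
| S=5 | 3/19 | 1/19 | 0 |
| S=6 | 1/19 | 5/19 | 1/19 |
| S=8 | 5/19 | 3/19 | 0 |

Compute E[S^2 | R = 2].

397/9

P(R = 2) = 9/19.
Σ S^2·P over the event = 25·(1/19) + 36·(5/19) + 64·(3/19) = 397/19.
E[S^2 | R = 2] = (397/19) / (9/19) = 397/9.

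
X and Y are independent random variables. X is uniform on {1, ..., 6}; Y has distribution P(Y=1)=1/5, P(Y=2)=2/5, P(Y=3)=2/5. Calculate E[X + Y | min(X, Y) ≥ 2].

13/2

P(min(X, Y) ≥ 2) = 2/3.
Summing (X+Y)·P(x,y) over outcomes with min(X, Y) ≥ 2 gives 13/3.
E[X + Y | min(X, Y) ≥ 2] = (13/3) / (2/3) = 13/2.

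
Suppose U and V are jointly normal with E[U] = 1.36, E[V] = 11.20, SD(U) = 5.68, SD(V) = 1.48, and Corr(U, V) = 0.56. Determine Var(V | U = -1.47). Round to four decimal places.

1.5035

For a bivariate normal, Var(V | U=x) = σ_V²(1 − ρ²).
Var(V | U=-1.47) = (1.48)²·(1 − (0.56)²) = 2.1904·0.6864 = 1.5035.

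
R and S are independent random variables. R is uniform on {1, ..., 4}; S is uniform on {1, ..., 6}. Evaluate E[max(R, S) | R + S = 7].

19/4

Outcomes with R + S = 7: (1,6), (2,5), (3,4), (4,3), each with probability 1/24.
E[max(R, S) | R + S = 7] = (6 + 5 + 4 + 4) / 4 = 19/4.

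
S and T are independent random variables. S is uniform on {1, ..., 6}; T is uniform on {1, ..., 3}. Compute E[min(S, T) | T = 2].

P(T = 2) = 1/3.
Summing min(S,T)·P(x,y) over outcomes with T = 2 gives 11/18.
E[min(S, T) | T = 2] = (11/18) / (1/3) = 11/6.

11/6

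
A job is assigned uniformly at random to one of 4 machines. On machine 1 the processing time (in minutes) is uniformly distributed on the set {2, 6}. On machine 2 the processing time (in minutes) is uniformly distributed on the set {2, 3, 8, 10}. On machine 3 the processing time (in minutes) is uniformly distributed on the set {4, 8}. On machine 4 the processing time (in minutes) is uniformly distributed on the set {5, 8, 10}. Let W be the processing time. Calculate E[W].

E[W | machine 1] = (2+6)/2 = 4.
E[W | machine 2] = (2+3+8+10)/4 = 23/4.
E[W | machine 3] = (4+8)/2 = 6.
E[W | machine 4] = (5+8+10)/3 = 23/3.
By the law of total expectation,
E[W] = (1/4)·(4) + (1/4)·(23/4) + (1/4)·(6) + (1/4)·(23/3) = 281/48.

281/48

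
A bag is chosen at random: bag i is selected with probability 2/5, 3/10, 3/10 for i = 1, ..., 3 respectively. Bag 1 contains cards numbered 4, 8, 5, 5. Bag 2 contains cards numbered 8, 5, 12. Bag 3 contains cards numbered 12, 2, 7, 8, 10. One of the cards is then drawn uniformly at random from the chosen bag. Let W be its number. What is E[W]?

E[W | bag 1] = (4+8+5+5)/4 = 11/2.
E[W | bag 2] = (8+5+12)/3 = 25/3.
E[W | bag 3] = (12+2+7+8+10)/5 = 39/5.
E[W] = (2/5)·(11/2) + (3/10)·(25/3) + (3/10)·(39/5) = 176/25.

176/25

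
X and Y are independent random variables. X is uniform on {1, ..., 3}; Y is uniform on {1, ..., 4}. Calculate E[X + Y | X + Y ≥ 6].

19/3

Outcomes with X + Y ≥ 6: (2,4), (3,3), (3,4), each with probability 1/12.
E[X + Y | X + Y ≥ 6] = (6 + 6 + 7) / 3 = 19/3.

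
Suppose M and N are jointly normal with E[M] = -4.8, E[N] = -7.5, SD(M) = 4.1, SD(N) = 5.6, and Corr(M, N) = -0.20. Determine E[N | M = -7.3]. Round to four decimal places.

For a bivariate normal, E[N | M=x] = μ_N + ρ·(σ_N/σ_M)·(x − μ_M).
E[N | M=-7.3] = -7.5 + (-0.20)·(5.6/4.1)·(-7.3 − (-4.8)) = -7.5 + (-0.27317)·(-2.5) = -6.8171.

-6.8171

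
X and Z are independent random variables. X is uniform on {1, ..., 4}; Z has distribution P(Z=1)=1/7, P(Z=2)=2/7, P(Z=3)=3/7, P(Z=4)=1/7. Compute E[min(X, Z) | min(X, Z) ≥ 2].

P(min(X, Z) ≥ 2) = 9/14.
Summing min(X,Z)·P(x,y) over outcomes with min(X, Z) ≥ 2 gives 45/28.
E[min(X, Z) | min(X, Z) ≥ 2] = (45/28) / (9/14) = 5/2.

5/2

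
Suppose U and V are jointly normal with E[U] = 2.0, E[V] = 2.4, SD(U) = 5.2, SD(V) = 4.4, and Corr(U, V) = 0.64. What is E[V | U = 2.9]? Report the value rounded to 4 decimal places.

2.8874

E[V | U=x] = μ_V + ρ(σ_V/σ_U)(x − μ_U) for jointly normal variables.
E[V | U=2.9] = 2.4 + (0.64)·(4.4/5.2)·(2.9 − (2.0)) = 2.4 + (0.54154)·(0.9) = 2.8874.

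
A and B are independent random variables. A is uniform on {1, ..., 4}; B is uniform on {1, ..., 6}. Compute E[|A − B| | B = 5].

5/2

Outcomes with B = 5: (1,5), (2,5), (3,5), (4,5), each with probability 1/24.
E[|A − B| | B = 5] = (4 + 3 + 2 + 1) / 4 = 5/2.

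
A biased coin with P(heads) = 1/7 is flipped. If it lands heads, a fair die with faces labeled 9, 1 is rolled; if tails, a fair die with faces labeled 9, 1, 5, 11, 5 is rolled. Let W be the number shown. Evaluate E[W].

211/35

E[W | heads] = (9+1)/2 = 5.
E[W | tails] = (9+1+5+11+5)/5 = 31/5.
E[W] = (1/7)·(5) + (6/7)·(31/5) = 211/35.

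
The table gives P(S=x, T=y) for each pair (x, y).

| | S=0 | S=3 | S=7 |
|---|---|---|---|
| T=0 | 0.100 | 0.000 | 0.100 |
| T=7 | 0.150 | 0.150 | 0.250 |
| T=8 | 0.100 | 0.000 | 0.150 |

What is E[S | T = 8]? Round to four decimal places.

P(T = 8) = 0.250.
Σ S·P over the event = 0·(0.100) + 7·(0.150) = 1.050.
E[S | T = 8] = (1.050) / (0.250) = 4.2000.

4.2000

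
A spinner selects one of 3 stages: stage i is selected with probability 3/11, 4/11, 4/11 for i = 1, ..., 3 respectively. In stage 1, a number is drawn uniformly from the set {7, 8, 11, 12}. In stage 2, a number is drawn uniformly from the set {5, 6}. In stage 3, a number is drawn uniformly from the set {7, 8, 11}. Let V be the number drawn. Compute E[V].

E[V | stage 1] = (7+8+11+12)/4 = 19/2.
E[V | stage 2] = (5+6)/2 = 11/2.
E[V | stage 3] = (7+8+11)/3 = 26/3.
E[V] = (3/11)·(19/2) + (4/11)·(11/2) + (4/11)·(26/3) = 511/66.

511/66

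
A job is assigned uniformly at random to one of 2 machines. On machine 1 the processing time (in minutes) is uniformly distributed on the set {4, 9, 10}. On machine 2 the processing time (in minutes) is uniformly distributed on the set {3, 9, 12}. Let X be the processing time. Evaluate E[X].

47/6

E[X | machine 1] = (4+9+10)/3 = 23/3.
E[X | machine 2] = (3+9+12)/3 = 8.
E[X] = (1/2)·(23/3) + (1/2)·(8) = 47/6.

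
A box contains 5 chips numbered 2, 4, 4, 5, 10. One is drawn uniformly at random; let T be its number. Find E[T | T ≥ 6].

P(T ≥ 6) = 1/5.
Σ over the event: 10·1/5 = 2.
E[T | T ≥ 6] = (2) / (1/5) = 10.

10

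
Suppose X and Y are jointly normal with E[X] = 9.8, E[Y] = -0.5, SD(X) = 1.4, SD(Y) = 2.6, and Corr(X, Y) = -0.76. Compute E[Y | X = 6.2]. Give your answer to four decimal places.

For a bivariate normal, E[Y | X=x] = μ_Y + ρ·(σ_Y/σ_X)·(x − μ_X).
E[Y | X=6.2] = -0.5 + (-0.76)·(2.6/1.4)·(6.2 − (9.8)) = -0.5 + (-1.41143)·(-3.6) = 4.5811.

4.5811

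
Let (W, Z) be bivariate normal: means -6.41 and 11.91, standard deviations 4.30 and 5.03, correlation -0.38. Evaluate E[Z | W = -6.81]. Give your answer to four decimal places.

E[Z | W=x] = μ_Z + ρ(σ_Z/σ_W)(x − μ_W) for jointly normal variables.
E[Z | W=-6.81] = 11.91 + (-0.38)·(5.03/4.30)·(-6.81 − (-6.41)) = 11.91 + (-0.44451)·(-0.4) = 12.0878.

12.0878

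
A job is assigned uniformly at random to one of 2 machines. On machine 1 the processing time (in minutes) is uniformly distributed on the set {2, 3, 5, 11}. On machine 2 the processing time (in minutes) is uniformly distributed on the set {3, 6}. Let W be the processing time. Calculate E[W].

E[W | machine 1] = (2+3+5+11)/4 = 21/4.
E[W | machine 2] = (3+6)/2 = 9/2.
E[W] = (1/2)·(21/4) + (1/2)·(9/2) = 39/8.

39/8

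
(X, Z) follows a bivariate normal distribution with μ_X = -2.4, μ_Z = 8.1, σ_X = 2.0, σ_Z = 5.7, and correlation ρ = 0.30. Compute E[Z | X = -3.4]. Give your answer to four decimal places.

7.2450

E[Z | X=x] = μ_Z + ρ(σ_Z/σ_X)(x − μ_X) for jointly normal variables.
E[Z | X=-3.4] = 8.1 + (0.30)·(5.7/2.0)·(-3.4 − (-2.4)) = 8.1 + (0.855)·(-1) = 7.2450.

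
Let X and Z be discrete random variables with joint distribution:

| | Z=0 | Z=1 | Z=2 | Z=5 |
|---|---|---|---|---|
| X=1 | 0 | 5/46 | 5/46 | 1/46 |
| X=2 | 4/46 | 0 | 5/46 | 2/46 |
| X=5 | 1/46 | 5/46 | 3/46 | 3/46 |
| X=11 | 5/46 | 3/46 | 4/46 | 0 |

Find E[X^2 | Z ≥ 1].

129/4

P(Z ≥ 1) = 18/23.
Summing X^2·P(X=x,Z=y) over the conditioning event gives 1161/46.
E[X^2 | Z ≥ 1] = (1161/46) / (18/23) = 129/4.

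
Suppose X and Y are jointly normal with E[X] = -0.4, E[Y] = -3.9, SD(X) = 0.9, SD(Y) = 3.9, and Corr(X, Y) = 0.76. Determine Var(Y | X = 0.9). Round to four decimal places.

6.4247

Var(Y | X=x) = (1 − ρ²)·σ_Y².
Var(Y | X=0.9) = (3.9)²·(1 − (0.76)²) = 15.21·0.4224 = 6.4247.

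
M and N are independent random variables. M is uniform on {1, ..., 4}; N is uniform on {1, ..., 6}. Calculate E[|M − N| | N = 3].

1

Outcomes with N = 3: (1,3), (2,3), (3,3), (4,3), each with probability 1/24.
E[|M − N| | N = 3] = (2 + 1 + 0 + 1) / 4 = 1.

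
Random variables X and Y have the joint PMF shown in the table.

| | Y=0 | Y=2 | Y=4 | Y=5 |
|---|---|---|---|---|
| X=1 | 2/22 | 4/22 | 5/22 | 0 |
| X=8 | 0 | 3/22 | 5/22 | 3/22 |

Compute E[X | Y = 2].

4

P(Y = 2) = 7/22.
Σ X·P over the event = 1·(4/22) + 8·(3/22) = 14/11.
E[X | Y = 2] = (14/11) / (7/22) = 4.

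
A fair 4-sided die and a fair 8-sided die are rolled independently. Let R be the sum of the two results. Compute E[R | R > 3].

216/29

P(R > 3) = 29/32.
E[R | R > 3] = (27/4) / (29/32) = 216/29.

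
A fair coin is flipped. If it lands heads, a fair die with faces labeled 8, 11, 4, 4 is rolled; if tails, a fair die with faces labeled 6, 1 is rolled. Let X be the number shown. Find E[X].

E[X | heads] = (8+11+4+4)/4 = 27/4.
E[X | tails] = (6+1)/2 = 7/2.
By the law of total expectation,
E[X] = (1/2)·(27/4) + (1/2)·(7/2) = 41/8.

41/8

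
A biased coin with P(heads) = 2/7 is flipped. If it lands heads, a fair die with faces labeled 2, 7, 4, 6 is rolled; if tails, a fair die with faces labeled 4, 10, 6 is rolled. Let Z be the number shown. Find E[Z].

E[Z | heads] = (2+7+4+6)/4 = 19/4.
E[Z | tails] = (4+10+6)/3 = 20/3.
E[Z] = (2/7)·(19/4) + (5/7)·(20/3) = 257/42.

257/42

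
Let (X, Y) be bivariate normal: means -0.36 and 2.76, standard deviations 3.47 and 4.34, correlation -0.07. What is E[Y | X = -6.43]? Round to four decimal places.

The regression of Y on X has slope ρ·σ_Y/σ_X and passes through (μ_X, μ_Y).
E[Y | X=-6.43] = 2.76 + (-0.07)·(4.34/3.47)·(-6.43 − (-0.36)) = 2.76 + (-0.08755)·(-6.07) = 3.2914.

3.2914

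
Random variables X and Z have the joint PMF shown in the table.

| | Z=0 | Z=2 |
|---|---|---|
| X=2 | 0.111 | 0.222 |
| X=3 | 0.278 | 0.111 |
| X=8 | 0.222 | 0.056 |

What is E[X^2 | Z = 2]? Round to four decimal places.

P(Z = 2) = 0.389.
Summing X^2·P(X=x,Z=y) over the conditioning event gives 5.471.
E[X^2 | Z = 2] = (5.471) / (0.389) = 14.0643.

14.0643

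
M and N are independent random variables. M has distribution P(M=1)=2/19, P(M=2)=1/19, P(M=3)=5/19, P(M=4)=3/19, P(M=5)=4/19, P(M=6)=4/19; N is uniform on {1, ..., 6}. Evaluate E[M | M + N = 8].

73/17

P(M + N = 8) = 17/114.
Summing M·P(x,y) over outcomes with M + N = 8 gives 73/114.
E[M | M + N = 8] = (73/114) / (17/114) = 73/17.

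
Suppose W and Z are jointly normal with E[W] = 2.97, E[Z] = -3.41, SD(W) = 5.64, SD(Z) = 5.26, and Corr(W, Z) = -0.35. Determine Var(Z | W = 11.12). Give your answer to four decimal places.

Var(Z | W=x) = (1 − ρ²)·σ_Z².
Var(Z | W=11.12) = (5.26)²·(1 − (-0.35)²) = 27.6676·0.8775 = 24.2783.

24.2783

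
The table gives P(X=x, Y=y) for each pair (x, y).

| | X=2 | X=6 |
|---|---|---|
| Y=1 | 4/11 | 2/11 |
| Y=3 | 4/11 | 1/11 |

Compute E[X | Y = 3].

14/5

P(Y = 3) = 5/11.
Σ X·P over the event = 2·(4/11) + 6·(1/11) = 14/11.
E[X | Y = 3] = (14/11) / (5/11) = 14/5.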